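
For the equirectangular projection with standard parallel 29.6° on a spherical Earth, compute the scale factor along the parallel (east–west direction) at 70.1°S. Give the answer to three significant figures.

With standard parallel φ₀ = 29.6°, the equirectangular projection gives x = Rλ cos φ₀, y = Rφ, so h = 1 and k = cos 29.6° / cos φ.
k = cos 29.6° / cos 70.1° = 0.8695/0.3404 = 2.554.

2.55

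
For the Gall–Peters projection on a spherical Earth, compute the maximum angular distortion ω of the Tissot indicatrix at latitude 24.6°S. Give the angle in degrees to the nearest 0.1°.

28.5°

Gall–Peters is a cylindrical equal-area projection with standard parallels at ±45°. Cylindrical equal-area (φ₀ = 45°): h = cos φ / cos 45° along meridians, k = cos 45° / cos φ along parallels; h·k = 1.
At 24.6°: h = 1.286, k = 0.7777; principal scales a = 1.286, b = 0.7777.
sin(ω/2) = (a − b)/(a + b) = 0.5082/2.064 = 0.2463, so ω = 2 arcsin(0.2463) ≈ 28.5°.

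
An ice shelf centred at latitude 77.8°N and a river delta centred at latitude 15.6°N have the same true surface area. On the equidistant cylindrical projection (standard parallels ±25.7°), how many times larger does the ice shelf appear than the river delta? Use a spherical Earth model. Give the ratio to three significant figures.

4.56

With standard parallel φ₀ = 25.7°, the equirectangular projection gives x = Rλ cos φ₀, y = Rφ, so h = 1 and k = cos 25.7° / cos φ.
Areal scale at 77.8°: h·k = 1.000 × 4.264 = 4.264.
Areal scale at 15.6°: h·k = 1.000 × 0.9355 = 0.9355.
Ratio = 4.264/0.9355 ≈ 4.56.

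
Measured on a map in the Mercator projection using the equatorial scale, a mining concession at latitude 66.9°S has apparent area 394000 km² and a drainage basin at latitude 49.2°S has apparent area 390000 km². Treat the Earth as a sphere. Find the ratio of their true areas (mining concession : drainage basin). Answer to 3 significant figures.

Mercator's areal exaggeration is sec²φ; hence true area = (apparent area) · cos²φ.
True area of mining concession: 394000 × cos²(66.9°) = 394000 × 0.1539 = 60650 km².
True area of drainage basin: 390000 × cos²(49.2°) = 390000 × 0.4270 = 166500 km².
Ratio = 60650 / 166500 ≈ 0.364.

0.364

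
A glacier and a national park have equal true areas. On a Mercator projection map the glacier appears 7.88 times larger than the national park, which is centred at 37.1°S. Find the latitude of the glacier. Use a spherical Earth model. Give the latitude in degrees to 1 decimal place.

73.5°

For equal true areas on Mercator, apparent areas scale as sec²φ, so the ratio is cos²φ₂ / cos²φ₁.
cos²φ₂ / cos²φ₁ = 7.88  ⇒  cos φ₁ = cos 37.1° / √7.88 = 0.7976/2.807 = 0.2841.
φ₁ = arccos(0.2841) ≈ 73.5°.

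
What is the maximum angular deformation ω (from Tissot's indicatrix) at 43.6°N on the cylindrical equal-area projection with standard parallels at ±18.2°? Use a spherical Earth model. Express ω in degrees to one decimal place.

A cylindrical equal-area projection with standard parallel φ₀ has meridian scale h = cos φ / cos φ₀ and parallel scale k = cos φ₀ / cos φ (so areas are preserved, h·k = 1).
At 43.6°: h = 0.7623, k = 1.312; principal scales a = 1.312, b = 0.7623.
sin(ω/2) = (a − b)/(a + b) = 0.5495/2.074 = 0.2649, so ω = 2 arcsin(0.2649) ≈ 30.7°.

30.7°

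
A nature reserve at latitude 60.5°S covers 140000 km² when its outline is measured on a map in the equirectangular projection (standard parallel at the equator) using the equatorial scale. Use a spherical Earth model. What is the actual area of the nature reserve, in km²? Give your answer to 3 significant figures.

Plate carrée maps x = Rλ, y = Rφ. The meridian scale is h = 1 and the parallel scale is k = 1/cos φ = sec φ.
Areal scale = h·k = 1 × sec φ; at 60.5°, h = 1.000, k = 2.031, so h·k = 2.031.
True area = apparent / (areal scale) = 140000 / 2.031 ≈ 68900 km².

68900 km²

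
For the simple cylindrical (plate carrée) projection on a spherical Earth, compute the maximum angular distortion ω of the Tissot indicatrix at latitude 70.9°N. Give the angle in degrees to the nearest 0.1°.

60.9°

For the equirectangular projection with φ₀ = 0 (plate carrée), h = 1 along meridians and k = sec φ along parallels.
At 70.9°: h = 1.000, k = 3.056; principal scales a = 3.056, b = 1.000.
sin(ω/2) = (a − b)/(a + b) = 2.056/4.056 = 0.5069, so ω = 2 arcsin(0.5069) ≈ 60.9°.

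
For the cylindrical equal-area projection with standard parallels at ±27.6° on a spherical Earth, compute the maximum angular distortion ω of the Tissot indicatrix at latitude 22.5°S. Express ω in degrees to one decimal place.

Cylindrical equal-area (φ₀ = 27.6°): h = cos φ / cos 27.6° along meridians, k = cos 27.6° / cos φ along parallels; h·k = 1.
At 22.5°: h = 1.043, k = 0.9592; principal scales a = 1.043, b = 0.9592.
sin(ω/2) = (a − b)/(a + b) = 0.08329/2.002 = 0.04161, so ω = 2 arcsin(0.04161) ≈ 4.8°.

4.8°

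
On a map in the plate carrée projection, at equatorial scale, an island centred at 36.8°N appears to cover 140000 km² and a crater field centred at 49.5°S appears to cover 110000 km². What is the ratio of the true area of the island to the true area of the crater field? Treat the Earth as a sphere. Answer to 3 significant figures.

Plate carrée has h = 1 and k = sec φ, giving areal scale sec φ; true area = (apparent area) · cos φ.
True area of island: 140000 × cos(36.8°) = 140000 × 0.8007 = 112100 km².
True area of crater field: 110000 × cos(49.5°) = 110000 × 0.6494 = 71440 km².
Ratio = 112100 / 71440 ≈ 1.57.

1.57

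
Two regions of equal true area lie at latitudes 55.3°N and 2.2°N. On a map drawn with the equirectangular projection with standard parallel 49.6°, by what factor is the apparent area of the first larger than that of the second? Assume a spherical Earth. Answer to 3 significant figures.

The equidistant cylindrical projection with φ₀ = 49.6° has h = 1 (meridians true) and k = cos φ₀ / cos φ along parallels.
Areal scale at 55.3°: h·k = 1.000 × 1.138 = 1.138.
Areal scale at 2.2°: h·k = 1.000 × 0.6486 = 0.6486.
Ratio = 1.138/0.6486 ≈ 1.76.

1.76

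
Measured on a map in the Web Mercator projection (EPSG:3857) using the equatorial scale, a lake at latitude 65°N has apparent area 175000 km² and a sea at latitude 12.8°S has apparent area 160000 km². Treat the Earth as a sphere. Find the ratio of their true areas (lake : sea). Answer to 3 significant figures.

Mercator's areal exaggeration is sec²φ; hence true area = (apparent area) · cos²φ.
True area of lake: 175000 × cos²(65°) = 175000 × 0.1786 = 31260 km².
True area of sea: 160000 × cos²(12.8°) = 160000 × 0.9509 = 152100 km².
Ratio = 31260 / 152100 ≈ 0.205.

0.205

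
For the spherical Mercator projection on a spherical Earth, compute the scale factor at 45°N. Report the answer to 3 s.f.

For Mercator, h = k = sec φ (a conformal cylindrical projection has a single point scale, 1/cos φ).
k = 1/cos 45° = 1/0.7071 = 1.414.

1.41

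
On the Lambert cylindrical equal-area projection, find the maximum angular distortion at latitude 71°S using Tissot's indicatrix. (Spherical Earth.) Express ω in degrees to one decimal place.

107.9°

The Lambert cylindrical equal-area projection is the cylindrical equal-area projection with its standard parallel at the equator (φ₀ = 0). Cylindrical equal-area (φ₀ = 0°): h = cos φ / cos 0° along meridians, k = cos 0° / cos φ along parallels; h·k = 1.
At 71°: h = 0.3256, k = 3.072; principal scales a = 3.072, b = 0.3256.
sin(ω/2) = (a − b)/(a + b) = 2.746/3.397 = 0.8083, so ω = 2 arcsin(0.8083) ≈ 107.9°.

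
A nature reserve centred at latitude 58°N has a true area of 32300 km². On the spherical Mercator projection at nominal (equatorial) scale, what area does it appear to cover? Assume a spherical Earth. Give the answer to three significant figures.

115000 km²

Mercator is conformal, so the point scale is isotropic: h = k = sec φ = 1/cos φ.
Areal scale = k² = sec²φ = 1/cos²(58°) = 1/0.5299² = 3.561.
Apparent area = 32300 × 3.561 ≈ 115000 km².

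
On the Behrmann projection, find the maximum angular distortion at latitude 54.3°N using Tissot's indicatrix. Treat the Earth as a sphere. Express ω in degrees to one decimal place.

44.1°

Behrmann is a cylindrical equal-area projection with standard parallels at ±30°. A cylindrical equal-area projection with standard parallel φ₀ has meridian scale h = cos φ / cos φ₀ and parallel scale k = cos φ₀ / cos φ (so areas are preserved, h·k = 1).
At 54.3°: h = 0.6738, k = 1.484; principal scales a = 1.484, b = 0.6738.
sin(ω/2) = (a − b)/(a + b) = 0.8103/2.158 = 0.3755, so ω = 2 arcsin(0.3755) ≈ 44.1°.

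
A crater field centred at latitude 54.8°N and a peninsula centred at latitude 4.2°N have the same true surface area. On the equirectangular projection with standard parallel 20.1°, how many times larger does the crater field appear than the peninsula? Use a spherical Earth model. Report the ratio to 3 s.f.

1.73

In the equirectangular projection with standard parallel φ₀ = 20.1° (x = Rλ cos φ₀, y = Rφ), meridians are true-scale (h = 1) and the parallel scale is k = cos φ₀ / cos φ.
Areal scale at 54.8°: h·k = 1.000 × 1.629 = 1.629.
Areal scale at 4.2°: h·k = 1.000 × 0.9416 = 0.9416.
Ratio = 1.629/0.9416 ≈ 1.73.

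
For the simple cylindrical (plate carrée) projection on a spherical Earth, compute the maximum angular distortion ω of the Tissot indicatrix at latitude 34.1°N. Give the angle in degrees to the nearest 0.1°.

10.8°

Plate carrée maps x = Rλ, y = Rφ. The meridian scale is h = 1 and the parallel scale is k = 1/cos φ = sec φ.
At 34.1°: h = 1.000, k = 1.208; principal scales a = 1.208, b = 1.000.
sin(ω/2) = (a − b)/(a + b) = 0.2076/2.208 = 0.09406, so ω = 2 arcsin(0.09406) ≈ 10.8°.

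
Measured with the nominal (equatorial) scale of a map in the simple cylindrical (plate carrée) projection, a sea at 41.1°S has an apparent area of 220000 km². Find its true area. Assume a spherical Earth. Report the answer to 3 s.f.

For the equirectangular projection with φ₀ = 0 (plate carrée), h = 1 along meridians and k = sec φ along parallels.
Areal scale = h·k = 1 × sec φ; at 41.1°, h = 1.000, k = 1.327, so h·k = 1.327.
True area = apparent / (areal scale) = 220000 / 1.327 ≈ 166000 km².

166000 km²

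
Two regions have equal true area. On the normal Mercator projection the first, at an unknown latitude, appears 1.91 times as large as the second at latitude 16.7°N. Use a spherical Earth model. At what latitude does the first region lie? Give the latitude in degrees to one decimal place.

46.1°

For equal true areas on Mercator, apparent areas scale as sec²φ, so the ratio is cos²φ₂ / cos²φ₁.
cos²φ₂ / cos²φ₁ = 1.91  ⇒  cos φ₁ = cos 16.7° / √1.91 = 0.9578/1.382 = 0.6931.
φ₁ = arccos(0.6931) ≈ 46.1°.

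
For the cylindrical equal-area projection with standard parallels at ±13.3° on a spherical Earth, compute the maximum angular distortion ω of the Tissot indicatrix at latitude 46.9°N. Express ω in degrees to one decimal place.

39.7°

A cylindrical equal-area projection with standard parallel φ₀ has meridian scale h = cos φ / cos φ₀ and parallel scale k = cos φ₀ / cos φ (so areas are preserved, h·k = 1).
At 46.9°: h = 0.7021, k = 1.424; principal scales a = 1.424, b = 0.7021.
sin(ω/2) = (a − b)/(a + b) = 0.7222/2.126 = 0.3396, so ω = 2 arcsin(0.3396) ≈ 39.7°.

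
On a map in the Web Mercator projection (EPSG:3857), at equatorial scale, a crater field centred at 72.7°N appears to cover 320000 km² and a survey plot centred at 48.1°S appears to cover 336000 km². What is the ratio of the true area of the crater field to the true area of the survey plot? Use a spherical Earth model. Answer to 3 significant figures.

Mercator's areal exaggeration is sec²φ; hence true area = (apparent area) · cos²φ.
True area of crater field: 320000 × cos²(72.7°) = 320000 × 0.08843 = 28300 km².
True area of survey plot: 336000 × cos²(48.1°) = 336000 × 0.4460 = 149900 km².
Ratio = 28300 / 149900 ≈ 0.189.

0.189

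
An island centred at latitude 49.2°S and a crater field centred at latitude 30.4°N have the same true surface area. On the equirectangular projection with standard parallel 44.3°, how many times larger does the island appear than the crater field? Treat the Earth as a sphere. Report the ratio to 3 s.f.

1.32

With standard parallel φ₀ = 44.3°, the equirectangular projection gives x = Rλ cos φ₀, y = Rφ, so h = 1 and k = cos 44.3° / cos φ.
Areal scale at 49.2°: h·k = 1.000 × 1.095 = 1.095.
Areal scale at 30.4°: h·k = 1.000 × 0.8298 = 0.8298.
Ratio = 1.095/0.8298 ≈ 1.32.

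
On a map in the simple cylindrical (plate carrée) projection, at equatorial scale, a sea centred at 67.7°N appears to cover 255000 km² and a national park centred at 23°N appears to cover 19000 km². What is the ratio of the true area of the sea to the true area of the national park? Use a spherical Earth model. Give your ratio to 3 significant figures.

Plate carrée has h = 1 and k = sec φ, giving areal scale sec φ; true area = (apparent area) · cos φ.
True area of sea: 255000 × cos(67.7°) = 255000 × 0.3795 = 96760 km².
True area of national park: 19000 × cos(23°) = 19000 × 0.9205 = 17490 km².
Ratio = 96760 / 17490 ≈ 5.53.

5.53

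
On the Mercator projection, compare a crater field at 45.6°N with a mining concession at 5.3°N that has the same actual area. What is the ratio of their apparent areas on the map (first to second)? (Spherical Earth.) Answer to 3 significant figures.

Mercator areal scale is sec²φ.
At 45.6°: sec²(45.6°) = 1/0.6997² = 2.043.
At 5.3°: sec²(5.3°) = 1/0.9957² = 1.009.
Ratio = 2.043/1.009 = cos²(5.3°)/cos²(45.6°) ≈ 2.03.

2.03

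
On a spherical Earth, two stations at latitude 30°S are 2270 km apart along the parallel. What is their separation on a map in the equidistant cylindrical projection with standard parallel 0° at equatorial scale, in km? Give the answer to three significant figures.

For the equirectangular projection with φ₀ = 0 (plate carrée), h = 1 along meridians and k = sec φ along parallels.
Along the parallel, k = sec 30° = 1/0.8660 = 1.155.
Map distance = 2270 × 1.155 ≈ 2620 km.

2620 km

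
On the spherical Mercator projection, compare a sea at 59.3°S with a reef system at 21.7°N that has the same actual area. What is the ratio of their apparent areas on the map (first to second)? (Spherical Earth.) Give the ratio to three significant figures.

Mercator is conformal with k = sec φ, so areal scale = k² = sec²φ.
At 59.3°: sec²(59.3°) = 1/0.5105² = 3.837.
At 21.7°: sec²(21.7°) = 1/0.9291² = 1.158.
Ratio = 3.837/1.158 = cos²(21.7°)/cos²(59.3°) ≈ 3.31.

3.31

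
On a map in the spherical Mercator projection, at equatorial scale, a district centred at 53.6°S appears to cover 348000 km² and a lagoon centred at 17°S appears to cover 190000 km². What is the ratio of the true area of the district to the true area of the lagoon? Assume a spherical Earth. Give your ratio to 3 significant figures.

0.705

Since Mercator area scale is 1/cos²φ, the true area equals the apparent area multiplied by cos²φ.
True area of district: 348000 × cos²(53.6°) = 348000 × 0.3521 = 122500 km².
True area of lagoon: 190000 × cos²(17°) = 190000 × 0.9145 = 173800 km².
Ratio = 122500 / 173800 ≈ 0.705.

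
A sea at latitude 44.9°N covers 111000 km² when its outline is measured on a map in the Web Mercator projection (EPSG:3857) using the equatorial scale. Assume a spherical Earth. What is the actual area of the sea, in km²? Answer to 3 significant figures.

55700 km²

Mercator is conformal, so the point scale is isotropic: h = k = sec φ = 1/cos φ.
Areal scale = k² = sec²φ = 1/cos²(44.9°) = 1/0.7083² = 1.993.
True area = apparent / (areal scale) = 111000 / 1.993 ≈ 55700 km².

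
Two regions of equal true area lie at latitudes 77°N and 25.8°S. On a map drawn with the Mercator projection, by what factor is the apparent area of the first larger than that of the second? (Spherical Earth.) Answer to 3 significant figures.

16.0

Mercator is conformal with k = sec φ, so areal scale = k² = sec²φ.
At 77°: sec²(77°) = 1/0.2250² = 19.76.
At 25.8°: sec²(25.8°) = 1/0.9003² = 1.234.
Ratio = 19.76/1.234 = cos²(25.8°)/cos²(77°) ≈ 16.0.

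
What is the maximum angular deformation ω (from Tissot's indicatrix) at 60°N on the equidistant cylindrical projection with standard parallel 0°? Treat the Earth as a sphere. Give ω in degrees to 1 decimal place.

38.9°

For the equirectangular projection with φ₀ = 0 (plate carrée), h = 1 along meridians and k = sec φ along parallels.
At 60°: h = 1.000, k = 2.000; principal scales a = 2.000, b = 1.000.
sin(ω/2) = (a − b)/(a + b) = 1.0000/3.000 = 0.3333, so ω = 2 arcsin(0.3333) ≈ 38.9°.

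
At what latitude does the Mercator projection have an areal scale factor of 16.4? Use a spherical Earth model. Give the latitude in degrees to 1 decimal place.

75.7°

Mercator areal scale is sec²φ.
sec²φ = 16.4  ⇒  cos²φ = 0.06098  ⇒  cos φ = 0.2469.
φ = arccos(0.2469) ≈ 75.7°.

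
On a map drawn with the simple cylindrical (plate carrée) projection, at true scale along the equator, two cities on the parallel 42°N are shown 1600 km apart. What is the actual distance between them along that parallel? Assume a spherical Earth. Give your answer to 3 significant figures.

1190 km

For the equirectangular projection with φ₀ = 0 (plate carrée), h = 1 along meridians and k = sec φ along parallels.
Along the parallel at 42°, map distances are exaggerated by k = sec 42° = 1.346.
True distance = 1600 / 1.346 = 1600 × cos 42° ≈ 1190 km.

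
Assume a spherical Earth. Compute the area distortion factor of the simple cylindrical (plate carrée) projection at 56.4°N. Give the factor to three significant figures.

Plate carrée maps x = Rλ, y = Rφ. The meridian scale is h = 1 and the parallel scale is k = 1/cos φ = sec φ.
Areal scale = h·k = 1 × sec φ; at 56.4°, h = 1.000, k = 1.807, so h·k = 1.807.

1.81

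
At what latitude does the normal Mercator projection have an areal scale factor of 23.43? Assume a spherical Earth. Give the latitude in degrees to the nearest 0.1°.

78.1°

Mercator areal scale is sec²φ.
sec²φ = 23.43  ⇒  cos²φ = 0.04268  ⇒  cos φ = 0.2066.
φ = arccos(0.2066) ≈ 78.1°.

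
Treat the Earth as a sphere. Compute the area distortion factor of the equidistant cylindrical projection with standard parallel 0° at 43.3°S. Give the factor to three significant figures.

In the plate carrée (x = Rλ, y = Rφ), meridians are true-scale (h = 1) and parallels are stretched by k = sec φ.
Areal scale = h·k = 1 × sec φ; at 43.3°, h = 1.000, k = 1.374, so h·k = 1.374.

1.37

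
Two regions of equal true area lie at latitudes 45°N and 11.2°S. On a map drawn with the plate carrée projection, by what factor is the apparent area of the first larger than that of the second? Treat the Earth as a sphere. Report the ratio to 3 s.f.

1.39

In the plate carrée (x = Rλ, y = Rφ), meridians are true-scale (h = 1) and parallels are stretched by k = sec φ.
Areal scale at 45°: h·k = 1.000 × 1.414 = 1.414.
Areal scale at 11.2°: h·k = 1.000 × 1.019 = 1.019.
Ratio = 1.414/1.019 ≈ 1.39.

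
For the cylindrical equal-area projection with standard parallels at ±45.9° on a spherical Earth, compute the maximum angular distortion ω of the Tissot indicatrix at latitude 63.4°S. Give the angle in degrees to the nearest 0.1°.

49.0°

Cylindrical equal-area (φ₀ = 45.9°): h = cos φ / cos 45.9° along meridians, k = cos 45.9° / cos φ along parallels; h·k = 1.
At 63.4°: h = 0.6434, k = 1.554; principal scales a = 1.554, b = 0.6434.
sin(ω/2) = (a − b)/(a + b) = 0.9108/2.198 = 0.4144, so ω = 2 arcsin(0.4144) ≈ 49.0°.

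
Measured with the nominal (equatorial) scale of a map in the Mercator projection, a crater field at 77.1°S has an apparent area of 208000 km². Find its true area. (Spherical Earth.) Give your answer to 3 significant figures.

Mercator is conformal, so the point scale is isotropic: h = k = sec φ = 1/cos φ.
Areal scale = k² = sec²φ = 1/cos²(77.1°) = 1/0.2233² = 20.06.
True area = apparent / (areal scale) = 208000 / 20.06 ≈ 10400 km².

10400 km²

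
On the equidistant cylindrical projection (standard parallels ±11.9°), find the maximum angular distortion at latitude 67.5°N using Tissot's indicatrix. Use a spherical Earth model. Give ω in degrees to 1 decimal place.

51.9°

With standard parallel φ₀ = 11.9°, the equirectangular projection gives x = Rλ cos φ₀, y = Rφ, so h = 1 and k = cos 11.9° / cos φ.
At 67.5°: h = 1.000, k = 2.557; principal scales a = 2.557, b = 1.000.
sin(ω/2) = (a − b)/(a + b) = 1.557/3.557 = 0.4377, so ω = 2 arcsin(0.4377) ≈ 51.9°.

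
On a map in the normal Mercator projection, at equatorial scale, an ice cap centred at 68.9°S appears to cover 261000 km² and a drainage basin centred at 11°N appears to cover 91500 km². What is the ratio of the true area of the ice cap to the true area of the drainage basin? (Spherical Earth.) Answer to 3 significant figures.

0.384

Mercator's areal exaggeration is sec²φ; hence true area = (apparent area) · cos²φ.
True area of ice cap: 261000 × cos²(68.9°) = 261000 × 0.1296 = 33830 km².
True area of drainage basin: 91500 × cos²(11°) = 91500 × 0.9636 = 88170 km².
Ratio = 33830 / 88170 ≈ 0.384.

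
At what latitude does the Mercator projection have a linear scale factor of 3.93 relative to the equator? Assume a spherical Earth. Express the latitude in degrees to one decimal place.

75.3°

Mercator scale is k = sec φ = 1/cos φ.
1/cos φ = 3.93  ⇒  cos φ = 0.2545  ⇒  φ = arccos(0.2545) ≈ 75.3°.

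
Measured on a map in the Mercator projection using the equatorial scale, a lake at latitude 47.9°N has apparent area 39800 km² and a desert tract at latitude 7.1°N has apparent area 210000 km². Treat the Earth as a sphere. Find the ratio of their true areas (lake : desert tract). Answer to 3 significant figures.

0.0865

Mercator's areal exaggeration is sec²φ; hence true area = (apparent area) · cos²φ.
True area of lake: 39800 × cos²(47.9°) = 39800 × 0.4495 = 17890 km².
True area of desert tract: 210000 × cos²(7.1°) = 210000 × 0.9847 = 206800 km².
Ratio = 17890 / 206800 ≈ 0.0865.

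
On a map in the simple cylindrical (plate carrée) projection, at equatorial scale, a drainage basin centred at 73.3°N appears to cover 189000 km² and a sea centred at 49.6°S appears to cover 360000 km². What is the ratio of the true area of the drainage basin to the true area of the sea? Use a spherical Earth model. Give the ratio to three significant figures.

0.233

Plate carrée has h = 1 and k = sec φ, giving areal scale sec φ; true area = (apparent area) · cos φ.
True area of drainage basin: 189000 × cos(73.3°) = 189000 × 0.2874 = 54310 km².
True area of sea: 360000 × cos(49.6°) = 360000 × 0.6481 = 233300 km².
Ratio = 54310 / 233300 ≈ 0.233.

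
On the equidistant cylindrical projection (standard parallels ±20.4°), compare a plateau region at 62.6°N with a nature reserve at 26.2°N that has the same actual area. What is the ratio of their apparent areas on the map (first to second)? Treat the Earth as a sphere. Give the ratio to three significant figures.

1.95

The equidistant cylindrical projection with φ₀ = 20.4° has h = 1 (meridians true) and k = cos φ₀ / cos φ along parallels.
Areal scale at 62.6°: h·k = 1.000 × 2.037 = 2.037.
Areal scale at 26.2°: h·k = 1.000 × 1.045 = 1.045.
Ratio = 2.037/1.045 ≈ 1.95.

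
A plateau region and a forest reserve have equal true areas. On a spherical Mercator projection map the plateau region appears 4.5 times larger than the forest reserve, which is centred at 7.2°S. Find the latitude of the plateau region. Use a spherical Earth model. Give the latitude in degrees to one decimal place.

For equal true areas on Mercator, apparent areas scale as sec²φ, so the ratio is cos²φ₂ / cos²φ₁.
cos²φ₂ / cos²φ₁ = 4.5  ⇒  cos φ₁ = cos 7.2° / √4.5 = 0.9921/2.121 = 0.4677.
φ₁ = arccos(0.4677) ≈ 62.1°.

62.1°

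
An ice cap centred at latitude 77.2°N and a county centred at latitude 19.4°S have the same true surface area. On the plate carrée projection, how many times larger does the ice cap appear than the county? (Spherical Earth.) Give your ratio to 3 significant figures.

In the plate carrée (x = Rλ, y = Rφ), meridians are true-scale (h = 1) and parallels are stretched by k = sec φ.
Areal scale at 77.2°: h·k = 1.000 × 4.514 = 4.514.
Areal scale at 19.4°: h·k = 1.000 × 1.060 = 1.060.
Ratio = 4.514/1.060 ≈ 4.26.

4.26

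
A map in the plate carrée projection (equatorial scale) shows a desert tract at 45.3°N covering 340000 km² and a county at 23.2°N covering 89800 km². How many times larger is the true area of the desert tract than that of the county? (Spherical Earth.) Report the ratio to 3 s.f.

Plate carrée has h = 1 and k = sec φ, giving areal scale sec φ; true area = (apparent area) · cos φ.
True area of desert tract: 340000 × cos(45.3°) = 340000 × 0.7034 = 239200 km².
True area of county: 89800 × cos(23.2°) = 89800 × 0.9191 = 82540 km².
Ratio = 239200 / 82540 ≈ 2.90.

2.90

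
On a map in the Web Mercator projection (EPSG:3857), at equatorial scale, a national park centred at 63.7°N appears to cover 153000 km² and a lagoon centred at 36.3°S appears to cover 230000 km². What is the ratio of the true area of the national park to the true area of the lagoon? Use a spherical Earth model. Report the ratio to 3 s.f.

0.201

Mercator's areal exaggeration is sec²φ; hence true area = (apparent area) · cos²φ.
True area of national park: 153000 × cos²(63.7°) = 153000 × 0.1963 = 30040 km².
True area of lagoon: 230000 × cos²(36.3°) = 230000 × 0.6495 = 149400 km².
Ratio = 30040 / 149400 ≈ 0.201.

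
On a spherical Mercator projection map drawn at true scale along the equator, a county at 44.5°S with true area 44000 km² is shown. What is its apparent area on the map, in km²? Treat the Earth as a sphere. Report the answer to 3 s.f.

The Mercator projection is conformal; its linear scale factor is the same in every direction and equals sec φ = 1/cos φ.
Areal scale = k² = sec²φ = 1/cos²(44.5°) = 1/0.7133² = 1.966.
Apparent area = 44000 × 1.966 ≈ 86500 km².

86500 km²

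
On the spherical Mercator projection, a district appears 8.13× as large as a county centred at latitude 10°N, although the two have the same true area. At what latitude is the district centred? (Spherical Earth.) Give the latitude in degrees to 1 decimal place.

Mercator areal scale is sec²φ, so apparent-area ratio = sec²φ₁ / sec²φ₂ = cos²φ₂ / cos²φ₁.
cos²φ₂ / cos²φ₁ = 8.13  ⇒  cos φ₁ = cos 10° / √8.13 = 0.9848/2.851 = 0.3454.
φ₁ = arccos(0.3454) ≈ 69.8°.

69.8°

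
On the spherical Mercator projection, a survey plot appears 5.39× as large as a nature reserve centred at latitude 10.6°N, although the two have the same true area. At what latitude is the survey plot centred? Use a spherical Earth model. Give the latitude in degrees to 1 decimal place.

Mercator areal scale is sec²φ, so apparent-area ratio = sec²φ₁ / sec²φ₂ = cos²φ₂ / cos²φ₁.
cos²φ₂ / cos²φ₁ = 5.39  ⇒  cos φ₁ = cos 10.6° / √5.39 = 0.9829/2.322 = 0.4234.
φ₁ = arccos(0.4234) ≈ 65.0°.

65.0°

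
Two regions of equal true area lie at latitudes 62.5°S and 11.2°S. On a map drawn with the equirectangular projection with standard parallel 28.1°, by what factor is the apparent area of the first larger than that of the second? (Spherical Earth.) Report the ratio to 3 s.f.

2.12

With standard parallel φ₀ = 28.1°, the equirectangular projection gives x = Rλ cos φ₀, y = Rφ, so h = 1 and k = cos 28.1° / cos φ.
Areal scale at 62.5°: h·k = 1.000 × 1.910 = 1.910.
Areal scale at 11.2°: h·k = 1.000 × 0.8993 = 0.8993.
Ratio = 1.910/0.8993 ≈ 2.12.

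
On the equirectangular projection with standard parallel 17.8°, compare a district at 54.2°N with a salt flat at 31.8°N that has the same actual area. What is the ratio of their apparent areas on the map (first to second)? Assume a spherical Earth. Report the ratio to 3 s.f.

1.45

In the equirectangular projection with standard parallel φ₀ = 17.8° (x = Rλ cos φ₀, y = Rφ), meridians are true-scale (h = 1) and the parallel scale is k = cos φ₀ / cos φ.
Areal scale at 54.2°: h·k = 1.000 × 1.628 = 1.628.
Areal scale at 31.8°: h·k = 1.000 × 1.120 = 1.120.
Ratio = 1.628/1.120 ≈ 1.45.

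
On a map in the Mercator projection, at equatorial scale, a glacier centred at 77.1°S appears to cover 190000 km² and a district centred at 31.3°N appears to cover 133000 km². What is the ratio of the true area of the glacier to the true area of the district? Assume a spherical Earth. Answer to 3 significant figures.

Since Mercator area scale is 1/cos²φ, the true area equals the apparent area multiplied by cos²φ.
True area of glacier: 190000 × cos²(77.1°) = 190000 × 0.04984 = 9470 km².
True area of district: 133000 × cos²(31.3°) = 133000 × 0.7301 = 97100 km².
Ratio = 9470 / 97100 ≈ 0.0975.

0.0975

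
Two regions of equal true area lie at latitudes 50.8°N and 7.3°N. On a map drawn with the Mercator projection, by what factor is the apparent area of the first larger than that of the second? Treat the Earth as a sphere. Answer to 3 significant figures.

Mercator is conformal with k = sec φ, so areal scale = k² = sec²φ.
At 50.8°: sec²(50.8°) = 1/0.6320² = 2.503.
At 7.3°: sec²(7.3°) = 1/0.9919² = 1.016.
Ratio = 2.503/1.016 = cos²(7.3°)/cos²(50.8°) ≈ 2.46.

2.46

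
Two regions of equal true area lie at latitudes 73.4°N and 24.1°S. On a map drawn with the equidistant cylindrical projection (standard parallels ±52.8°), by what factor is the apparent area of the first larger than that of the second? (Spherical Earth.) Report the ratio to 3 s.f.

In the equirectangular projection with standard parallel φ₀ = 52.8° (x = Rλ cos φ₀, y = Rφ), meridians are true-scale (h = 1) and the parallel scale is k = cos φ₀ / cos φ.
Areal scale at 73.4°: h·k = 1.000 × 2.116 = 2.116.
Areal scale at 24.1°: h·k = 1.000 × 0.6623 = 0.6623.
Ratio = 2.116/0.6623 ≈ 3.20.

3.20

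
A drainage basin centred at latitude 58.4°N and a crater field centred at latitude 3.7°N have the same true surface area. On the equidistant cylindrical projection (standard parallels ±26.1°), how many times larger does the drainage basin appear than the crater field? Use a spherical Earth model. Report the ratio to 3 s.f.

With standard parallel φ₀ = 26.1°, the equirectangular projection gives x = Rλ cos φ₀, y = Rφ, so h = 1 and k = cos 26.1° / cos φ.
Areal scale at 58.4°: h·k = 1.000 × 1.714 = 1.714.
Areal scale at 3.7°: h·k = 1.000 × 0.8999 = 0.8999.
Ratio = 1.714/0.8999 ≈ 1.90.

1.90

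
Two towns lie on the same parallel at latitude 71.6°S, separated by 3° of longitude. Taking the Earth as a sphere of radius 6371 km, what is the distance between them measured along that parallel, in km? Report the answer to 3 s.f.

105 km

Arc length along a parallel = R cos φ · Δλ (with Δλ in radians).
= 6371 × cos 71.6° × (3° × π/180) = 6371 × 0.3156 × 0.05236 ≈ 105 km.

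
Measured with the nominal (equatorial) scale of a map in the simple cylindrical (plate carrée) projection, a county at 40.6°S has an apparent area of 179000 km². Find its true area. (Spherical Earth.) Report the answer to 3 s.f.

For the equirectangular projection with φ₀ = 0 (plate carrée), h = 1 along meridians and k = sec φ along parallels.
Areal scale = h·k = 1 × sec φ; at 40.6°, h = 1.000, k = 1.317, so h·k = 1.317.
True area = apparent / (areal scale) = 179000 / 1.317 ≈ 136000 km².

136000 km²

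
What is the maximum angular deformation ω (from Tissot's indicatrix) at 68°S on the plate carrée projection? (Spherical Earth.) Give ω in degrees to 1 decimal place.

In the plate carrée (x = Rλ, y = Rφ), meridians are true-scale (h = 1) and parallels are stretched by k = sec φ.
At 68°: h = 1.000, k = 2.669; principal scales a = 2.669, b = 1.000.
sin(ω/2) = (a − b)/(a + b) = 1.669/3.669 = 0.4550, so ω = 2 arcsin(0.4550) ≈ 54.1°.

54.1°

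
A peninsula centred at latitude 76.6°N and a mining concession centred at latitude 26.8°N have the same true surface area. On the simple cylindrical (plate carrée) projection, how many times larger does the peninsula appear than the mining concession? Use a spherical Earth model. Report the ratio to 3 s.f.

Plate carrée maps x = Rλ, y = Rφ. The meridian scale is h = 1 and the parallel scale is k = 1/cos φ = sec φ.
Areal scale at 76.6°: h·k = 1.000 × 4.315 = 4.315.
Areal scale at 26.8°: h·k = 1.000 × 1.120 = 1.120.
Ratio = 4.315/1.120 ≈ 3.85.

3.85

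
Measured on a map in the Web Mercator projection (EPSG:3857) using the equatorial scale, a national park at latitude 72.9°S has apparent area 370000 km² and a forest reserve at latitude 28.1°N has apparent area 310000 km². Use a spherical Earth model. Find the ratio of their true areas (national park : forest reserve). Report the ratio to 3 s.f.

0.133

Since Mercator area scale is 1/cos²φ, the true area equals the apparent area multiplied by cos²φ.
True area of national park: 370000 × cos²(72.9°) = 370000 × 0.08646 = 31990 km².
True area of forest reserve: 310000 × cos²(28.1°) = 310000 × 0.7781 = 241200 km².
Ratio = 31990 / 241200 ≈ 0.133.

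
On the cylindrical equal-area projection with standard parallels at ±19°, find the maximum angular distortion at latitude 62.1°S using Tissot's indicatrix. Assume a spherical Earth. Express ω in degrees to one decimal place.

Cylindrical equal-area (φ₀ = 19°): h = cos φ / cos 19° along meridians, k = cos 19° / cos φ along parallels; h·k = 1.
At 62.1°: h = 0.4949, k = 2.021; principal scales a = 2.021, b = 0.4949.
sin(ω/2) = (a − b)/(a + b) = 1.526/2.516 = 0.6065, so ω = 2 arcsin(0.6065) ≈ 74.7°.

74.7°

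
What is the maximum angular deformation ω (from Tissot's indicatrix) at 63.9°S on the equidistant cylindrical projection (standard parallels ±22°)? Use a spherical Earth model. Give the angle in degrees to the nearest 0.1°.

In the equirectangular projection with standard parallel φ₀ = 22° (x = Rλ cos φ₀, y = Rφ), meridians are true-scale (h = 1) and the parallel scale is k = cos φ₀ / cos φ.
At 63.9°: h = 1.000, k = 2.108; principal scales a = 2.108, b = 1.000.
sin(ω/2) = (a − b)/(a + b) = 1.108/3.108 = 0.3564, so ω = 2 arcsin(0.3564) ≈ 41.8°.

41.8°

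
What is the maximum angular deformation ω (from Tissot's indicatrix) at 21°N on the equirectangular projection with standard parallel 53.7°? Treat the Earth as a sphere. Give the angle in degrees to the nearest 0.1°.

25.9°

With standard parallel φ₀ = 53.7°, the equirectangular projection gives x = Rλ cos φ₀, y = Rφ, so h = 1 and k = cos 53.7° / cos φ.
At 21°: h = 1.000, k = 0.6341; principal scales a = 1.000, b = 0.6341.
sin(ω/2) = (a − b)/(a + b) = 0.3659/1.634 = 0.2239, so ω = 2 arcsin(0.2239) ≈ 25.9°.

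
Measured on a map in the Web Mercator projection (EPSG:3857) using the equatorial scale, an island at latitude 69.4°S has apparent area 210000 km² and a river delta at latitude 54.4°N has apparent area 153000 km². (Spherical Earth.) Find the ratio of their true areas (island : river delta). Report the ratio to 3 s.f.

0.501

On Mercator the areal scale is sec²φ, so true area = apparent × cos²φ.
True area of island: 210000 × cos²(69.4°) = 210000 × 0.1238 = 26000 km².
True area of river delta: 153000 × cos²(54.4°) = 153000 × 0.3389 = 51850 km².
Ratio = 26000 / 51850 ≈ 0.501.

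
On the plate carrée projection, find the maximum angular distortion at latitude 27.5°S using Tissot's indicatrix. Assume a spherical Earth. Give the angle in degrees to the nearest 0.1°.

6.9°

Plate carrée maps x = Rλ, y = Rφ. The meridian scale is h = 1 and the parallel scale is k = 1/cos φ = sec φ.
At 27.5°: h = 1.000, k = 1.127; principal scales a = 1.127, b = 1.000.
sin(ω/2) = (a − b)/(a + b) = 0.1274/2.127 = 0.05988, so ω = 2 arcsin(0.05988) ≈ 6.9°.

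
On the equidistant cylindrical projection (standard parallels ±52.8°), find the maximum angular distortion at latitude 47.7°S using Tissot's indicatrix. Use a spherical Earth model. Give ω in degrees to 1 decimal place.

6.1°

In the equirectangular projection with standard parallel φ₀ = 52.8° (x = Rλ cos φ₀, y = Rφ), meridians are true-scale (h = 1) and the parallel scale is k = cos φ₀ / cos φ.
At 47.7°: h = 1.000, k = 0.8983; principal scales a = 1.000, b = 0.8983.
sin(ω/2) = (a − b)/(a + b) = 0.1017/1.898 = 0.05355, so ω = 2 arcsin(0.05355) ≈ 6.1°.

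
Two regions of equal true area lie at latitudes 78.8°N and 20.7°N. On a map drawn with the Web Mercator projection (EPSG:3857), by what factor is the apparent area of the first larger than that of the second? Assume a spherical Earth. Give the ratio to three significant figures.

23.2

On Mercator, area is exaggerated by sec²φ = 1/cos²φ.
At 78.8°: sec²(78.8°) = 1/0.1942² = 26.51.
At 20.7°: sec²(20.7°) = 1/0.9354² = 1.143.
Ratio = 26.51/1.143 = cos²(20.7°)/cos²(78.8°) ≈ 23.2.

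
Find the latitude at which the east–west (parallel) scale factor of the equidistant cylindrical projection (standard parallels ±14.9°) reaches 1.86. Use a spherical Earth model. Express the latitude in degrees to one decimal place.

58.7°

With standard parallel φ₀ = 14.9°, the equirectangular projection gives x = Rλ cos φ₀, y = Rφ, so h = 1 and k = cos 14.9° / cos φ.
k = cos φ₀ / cos φ = 1.86  ⇒  cos φ = cos 14.9° / 1.86 = 0.5196.
φ = arccos(0.5196) ≈ 58.7°.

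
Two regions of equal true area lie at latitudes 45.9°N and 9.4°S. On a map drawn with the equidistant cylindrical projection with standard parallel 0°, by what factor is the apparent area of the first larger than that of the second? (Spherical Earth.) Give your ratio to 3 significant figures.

Plate carrée maps x = Rλ, y = Rφ. The meridian scale is h = 1 and the parallel scale is k = 1/cos φ = sec φ.
Areal scale at 45.9°: h·k = 1.000 × 1.437 = 1.437.
Areal scale at 9.4°: h·k = 1.000 × 1.014 = 1.014.
Ratio = 1.437/1.014 ≈ 1.42.

1.42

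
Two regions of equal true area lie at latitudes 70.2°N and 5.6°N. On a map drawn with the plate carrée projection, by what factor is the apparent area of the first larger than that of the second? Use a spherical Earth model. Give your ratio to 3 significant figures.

2.94

In the plate carrée (x = Rλ, y = Rφ), meridians are true-scale (h = 1) and parallels are stretched by k = sec φ.
Areal scale at 70.2°: h·k = 1.000 × 2.952 = 2.952.
Areal scale at 5.6°: h·k = 1.000 × 1.005 = 1.005.
Ratio = 2.952/1.005 ≈ 2.94.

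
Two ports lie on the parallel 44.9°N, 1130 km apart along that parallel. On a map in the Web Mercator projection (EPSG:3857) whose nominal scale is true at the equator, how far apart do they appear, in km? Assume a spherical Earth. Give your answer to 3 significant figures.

Mercator is conformal, so the point scale is isotropic: h = k = sec φ = 1/cos φ.
Along the parallel, k = sec 44.9° = 1/0.7083 = 1.412.
Map distance = 1130 × 1.412 ≈ 1600 km.

1600 km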